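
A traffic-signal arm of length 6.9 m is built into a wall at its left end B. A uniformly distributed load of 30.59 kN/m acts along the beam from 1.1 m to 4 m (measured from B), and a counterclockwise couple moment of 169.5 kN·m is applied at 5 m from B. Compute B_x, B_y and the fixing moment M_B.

Resultant of the distributed load: 30.59 × 2.9 = 88.711 kN at 2.55 m from B.
ΣF_x = 0: B_x = 0.
ΣF_y = 0: B_y − 30.59·2.9 = 0 → B_y = 88.71 kN.
ΣM about B: M_B − (30.59·2.9)·2.55 + 169.5 = 0 → M_B = 56.71 kN·m.

B_x = 0, B_y = 88.71 kN, M_B = 56.71 kN·m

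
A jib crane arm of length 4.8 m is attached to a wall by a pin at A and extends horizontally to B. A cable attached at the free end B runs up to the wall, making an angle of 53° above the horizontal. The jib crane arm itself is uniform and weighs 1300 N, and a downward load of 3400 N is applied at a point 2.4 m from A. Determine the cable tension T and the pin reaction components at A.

T = 2943 N, A_x = 1771 N, A_y = 2350 N

ΣM about A: T·sin53°·4.8 − 1300·2.4 − 3400·2.4 = 0 → T = 11280/(4.8·0.798636) = 2942.52 ≈ 2943 N.
ΣF_x = 0: A_x − T·cos53° = 0 → A_x = 2942.52 × 0.601815 = 1771 N.
ΣF_y = 0: A_y + T·sin53° − 1300 − 3400 = 0 → A_y = 4700 − 2942.52 × 0.798636 = 2350 N.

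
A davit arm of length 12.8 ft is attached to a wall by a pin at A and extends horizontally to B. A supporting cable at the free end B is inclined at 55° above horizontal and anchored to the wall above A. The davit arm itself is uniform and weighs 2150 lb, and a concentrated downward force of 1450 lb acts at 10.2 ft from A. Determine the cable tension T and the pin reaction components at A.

ΣM about A: T·sin55°·12.8 − 2150·6.4 − 1450·10.2 = 0 → T = 28550/(12.8·0.819152) = 2722.9 ≈ 2723 lb.
ΣF_x = 0: A_x − T·cos55° = 0 → A_x = 2722.9 × 0.573576 = 1562 lb.
ΣF_y = 0: A_y + T·sin55° − 2150 − 1450 = 0 → A_y = 3600 − 2722.9 × 0.819152 = 1370 lb.

T = 2723 lb, A_x = 1562 lb, A_y = 1370 lb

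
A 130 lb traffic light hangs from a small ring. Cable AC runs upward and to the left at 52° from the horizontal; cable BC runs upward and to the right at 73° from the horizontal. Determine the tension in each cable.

ΣF_x = 0: −T_AC·cos52° + T_BC·cos73° = 0 → T_BC = 2.10575·T_AC.
ΣF_y = 0: T_AC·sin52° + T_BC·sin73° = 130.
Substitute: T_AC·(0.788011 + 2.10575·0.956305) = 130 → T_AC = 46.3996 ≈ 46.40 lb.
Then T_BC = 2.10575 × 46.3996 = 97.71 lb.

T_AC = 46.40 lb, T_BC = 97.71 lb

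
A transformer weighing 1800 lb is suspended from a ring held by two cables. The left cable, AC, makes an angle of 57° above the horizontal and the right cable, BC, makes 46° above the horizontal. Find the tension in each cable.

T_AC = 1283 lb, T_BC = 1006 lb

ΣF_x = 0: −T_AC·cos57° + T_BC·cos46° = 0 → T_BC = 0.784039·T_AC.
ΣF_y = 0: T_AC·sin57° + T_BC·sin46° = 1800.
Substitute: T_AC·(0.838671 + 0.784039·0.71934) = 1800 → T_AC = 1283.27 ≈ 1283 lb.
Then T_BC = 0.784039 × 1283.27 = 1006 lb.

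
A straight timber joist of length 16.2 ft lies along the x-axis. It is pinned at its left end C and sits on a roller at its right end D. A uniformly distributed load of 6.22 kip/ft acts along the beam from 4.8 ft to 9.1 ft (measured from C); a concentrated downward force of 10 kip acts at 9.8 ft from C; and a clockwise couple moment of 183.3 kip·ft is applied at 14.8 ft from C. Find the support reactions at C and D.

C_x = 0, C_y = 7.907 kip, D_y = 28.84 kip

Resultant of the distributed load: 6.22 × 4.3 = 26.746 kip at 6.95 ft from C.
ΣM about C: D_y·16.2 − (6.22·4.3)·6.95 − 10·9.8 − 183.3 = 0 → D_y = 467.1847/16.2 = 28.8386 ≈ 28.84 kip.
ΣF_y = 0: C_y + 28.8386 − 6.22·4.3 − 10 = 0 → C_y = 7.907 kip.
ΣF_x = 0: no horizontal applied forces, so C_x = 0.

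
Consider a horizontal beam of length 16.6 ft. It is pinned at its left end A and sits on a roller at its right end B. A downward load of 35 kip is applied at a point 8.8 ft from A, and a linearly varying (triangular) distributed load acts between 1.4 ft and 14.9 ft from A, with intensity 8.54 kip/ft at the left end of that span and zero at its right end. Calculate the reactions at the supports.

Resultant of the triangular load: ½ × 8.54 × 13.5 = 57.645 kip, acting at 5.9 ft from A (one-third of the span from the peak).
ΣM about A: B_y·16.6 − 35·8.8 − (½·8.54·13.5)·5.9 = 0 → B_y = 648.1055/16.6 = 39.0425 ≈ 39.04 kip.
ΣF_y = 0: A_y + 39.0425 − 35 − ½·8.54·13.5 = 0 → A_y = 53.60 kip.
ΣF_x = 0: no horizontal applied forces, so A_x = 0.

A_x = 0, A_y = 53.60 kip, B_y = 39.04 kip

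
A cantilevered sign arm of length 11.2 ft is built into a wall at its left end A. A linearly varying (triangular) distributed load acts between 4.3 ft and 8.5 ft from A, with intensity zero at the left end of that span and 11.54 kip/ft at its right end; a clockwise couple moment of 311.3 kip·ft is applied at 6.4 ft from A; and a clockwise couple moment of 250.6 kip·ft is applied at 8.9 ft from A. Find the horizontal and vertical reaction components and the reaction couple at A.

A_x = 0, A_y = 24.23 kip, M_A = 734.0 kip·ft

Resultant of the triangular load: ½ × 11.54 × 4.2 = 24.234 kip, acting at 7.1 ft from A (one-third of the span from the peak).
ΣF_x = 0: A_x = 0.
ΣF_y = 0: A_y − ½·11.54·4.2 = 0 → A_y = 24.23 kip.
ΣM about A: M_A − (½·11.54·4.2)·7.1 − 311.3 − 250.6 = 0 → M_A = 734.0 kip·ft.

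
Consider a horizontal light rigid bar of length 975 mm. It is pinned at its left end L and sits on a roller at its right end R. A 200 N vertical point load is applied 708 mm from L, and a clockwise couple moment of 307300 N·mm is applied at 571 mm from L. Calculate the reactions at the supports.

L_x = 0, L_y = -260.4 N, R_y = 460.4 N

Moments about L: R_y·975 − 200·708 − 307300 = 0 → R_y = 448900/975 = 460.41 ≈ 460.4 N.
ΣF_y = 0: L_y + 460.41 − 200 = 0 → L_y = -260.4 N.
ΣF_x = 0: no horizontal applied forces, so L_x = 0.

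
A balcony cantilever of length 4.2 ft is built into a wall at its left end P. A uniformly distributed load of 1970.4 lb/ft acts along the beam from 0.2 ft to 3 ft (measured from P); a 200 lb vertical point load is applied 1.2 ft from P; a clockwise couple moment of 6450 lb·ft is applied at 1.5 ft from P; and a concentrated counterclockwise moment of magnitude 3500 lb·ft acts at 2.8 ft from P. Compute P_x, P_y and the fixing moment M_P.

Resultant of the distributed load: 1970.4 × 2.8 = 5517.12 lb at 1.6 ft from P.
ΣF_x = 0: P_x = 0.
ΣF_y = 0: P_y − 1970.4·2.8 − 200 = 0 → P_y = 5717 lb.
ΣM about P: M_P − (1970.4·2.8)·1.6 − 200·1.2 − 6450 + 3500 = 0 → M_P = 12020 lb·ft.

P_x = 0, P_y = 5717 lb, M_P = 12020 lb·ft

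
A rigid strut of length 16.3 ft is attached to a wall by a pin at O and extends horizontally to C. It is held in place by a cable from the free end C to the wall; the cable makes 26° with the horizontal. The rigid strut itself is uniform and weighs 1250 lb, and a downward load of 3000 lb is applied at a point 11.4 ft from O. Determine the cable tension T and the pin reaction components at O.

T = 6212 lb, O_x = 5583 lb, O_y = 1527 lb

ΣM about O: T·sin26°·16.3 − 1250·8.15 − 3000·11.4 = 0 → T = 44387.5/(16.3·0.438371) = 6212 lb.
ΣF_x = 0: O_x − T·cos26° = 0 → O_x = 6212 × 0.898794 = 5583 lb.
ΣF_y = 0: O_y + T·sin26° − 1250 − 3000 = 0 → O_y = 4250 − 6212 × 0.438371 = 1527 lb.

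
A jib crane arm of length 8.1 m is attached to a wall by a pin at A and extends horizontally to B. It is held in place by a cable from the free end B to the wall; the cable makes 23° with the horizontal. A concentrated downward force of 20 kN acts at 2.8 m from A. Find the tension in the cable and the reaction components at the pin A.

ΣM about A: T·sin23°·8.1 − 20·2.8 = 0 → T = 56/(8.1·0.390731) = 17.694 ≈ 17.69 kN.
ΣF_x = 0: A_x − T·cos23° = 0 → A_x = 17.694 × 0.920505 = 16.29 kN.
ΣF_y = 0: A_y + T·sin23° − 20 = 0 → A_y = 20 − 17.694 × 0.390731 = 13.09 kN.

T = 17.69 kN, A_x = 16.29 kN, A_y = 13.09 kN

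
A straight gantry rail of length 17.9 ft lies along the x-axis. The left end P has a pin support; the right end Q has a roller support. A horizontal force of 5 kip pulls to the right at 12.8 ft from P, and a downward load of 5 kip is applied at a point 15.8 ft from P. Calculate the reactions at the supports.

Moments about P: Q_y·17.9 − 5·15.8 = 0 → Q_y = 79/17.9 = 4.41341 ≈ 4.413 kip.
ΣF_y = 0: P_y + 4.41341 − 5 = 0 → P_y = 0.5866 kip.
ΣF_x = 0: P_x + 5 = 0 → P_x = -5.000 kip.

P_x = -5.000 kip, P_y = 0.5866 kip, Q_y = 4.413 kip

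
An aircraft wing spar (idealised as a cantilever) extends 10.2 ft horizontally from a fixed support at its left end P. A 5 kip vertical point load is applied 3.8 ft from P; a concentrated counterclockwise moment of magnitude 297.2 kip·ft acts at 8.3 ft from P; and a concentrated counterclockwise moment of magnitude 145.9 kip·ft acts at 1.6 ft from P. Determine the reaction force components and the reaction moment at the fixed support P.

ΣF_x = 0: P_x = 0.
ΣF_y = 0: P_y − 5 = 0 → P_y = 5.000 kip.
ΣM about P: M_P − 5·3.8 + 297.2 + 145.9 = 0 → M_P = -424.1 kip·ft.

P_x = 0, P_y = 5.000 kip, M_P = -424.1 kip·ft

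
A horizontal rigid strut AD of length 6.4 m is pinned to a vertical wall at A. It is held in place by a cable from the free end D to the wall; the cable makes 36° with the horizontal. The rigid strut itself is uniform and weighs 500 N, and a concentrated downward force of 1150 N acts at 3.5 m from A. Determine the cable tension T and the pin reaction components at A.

T = 1495 N, A_x = 1210 N, A_y = 771.1 N

ΣM about A: T·sin36°·6.4 − 500·3.2 − 1150·3.5 = 0 → T = 5625/(6.4·0.587785) = 1495.29 ≈ 1495 N.
ΣF_x = 0: A_x − T·cos36° = 0 → A_x = 1495.29 × 0.809017 = 1210 N.
ΣF_y = 0: A_y + T·sin36° − 500 − 1150 = 0 → A_y = 1650 − 1495.29 × 0.587785 = 771.1 N.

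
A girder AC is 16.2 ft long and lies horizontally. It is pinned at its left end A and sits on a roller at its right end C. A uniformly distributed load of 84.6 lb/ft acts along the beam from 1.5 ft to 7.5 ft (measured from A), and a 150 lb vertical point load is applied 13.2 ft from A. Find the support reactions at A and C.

A_x = 0, A_y = 394.4 lb, C_y = 263.2 lb

Resultant of the distributed load: 84.6 × 6 = 507.6 lb at 4.5 ft from A.
ΣM about A: C_y·16.2 − (84.6·6)·4.5 − 150·13.2 = 0 → C_y = 4264.2/16.2 = 263.222 ≈ 263.2 lb.
ΣF_y = 0: A_y + 263.222 − 84.6·6 − 150 = 0 → A_y = 394.4 lb.
ΣF_x = 0: no horizontal applied forces, so A_x = 0.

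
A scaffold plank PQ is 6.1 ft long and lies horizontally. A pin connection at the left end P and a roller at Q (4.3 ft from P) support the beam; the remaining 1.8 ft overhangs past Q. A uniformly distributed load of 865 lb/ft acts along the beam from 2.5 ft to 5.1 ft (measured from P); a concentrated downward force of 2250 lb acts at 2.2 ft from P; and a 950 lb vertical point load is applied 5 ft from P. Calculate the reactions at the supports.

Resultant of the distributed load: 865 × 2.6 = 2249 lb at 3.8 ft from P.
Taking moments about P: Q_y·4.3 − (865·2.6)·3.8 − 2250·2.2 − 950·5 = 0 → Q_y = 18246.2/4.3 = 4243.3 ≈ 4243 lb.
ΣF_y = 0: P_y + 4243.3 − 865·2.6 − 2250 − 950 = 0 → P_y = 1206 lb.
ΣF_x = 0: no horizontal applied forces, so P_x = 0.

P_x = 0, P_y = 1206 lb, Q_y = 4243 lb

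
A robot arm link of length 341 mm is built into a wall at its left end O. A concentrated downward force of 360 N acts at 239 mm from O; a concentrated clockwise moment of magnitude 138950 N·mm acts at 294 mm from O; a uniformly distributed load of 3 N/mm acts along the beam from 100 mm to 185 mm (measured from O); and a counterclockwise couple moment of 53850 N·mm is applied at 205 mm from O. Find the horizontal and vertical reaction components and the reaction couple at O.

O_x = 0, O_y = 615.0 N, M_O = 207500 N·mm

Resultant of the distributed load: 3 × 85 = 255 N at 142.5 mm from O.
ΣF_x = 0: O_x = 0.
ΣF_y = 0: O_y − 360 − 3·85 = 0 → O_y = 615.0 N.
ΣM about O: M_O − 360·239 − 138950 − (3·85)·142.5 + 53850 = 0 → M_O = 207500 N·mm.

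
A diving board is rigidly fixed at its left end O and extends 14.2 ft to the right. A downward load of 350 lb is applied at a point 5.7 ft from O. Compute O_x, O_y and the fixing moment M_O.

O_x = 0, O_y = 350.0 lb, M_O = 1995 lb·ft

ΣF_x = 0: O_x = 0.
ΣF_y = 0: O_y − 350 = 0 → O_y = 350.0 lb.
ΣM about O: M_O − 350·5.7 = 0 → M_O = 1995 lb·ft.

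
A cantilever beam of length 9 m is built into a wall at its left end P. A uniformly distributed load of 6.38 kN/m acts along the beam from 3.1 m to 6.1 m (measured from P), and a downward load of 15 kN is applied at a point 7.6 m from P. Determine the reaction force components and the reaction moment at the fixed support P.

Resultant of the distributed load: 6.38 × 3 = 19.14 kN at 4.6 m from P.
ΣF_x = 0: P_x = 0.
ΣF_y = 0: P_y − 6.38·3 − 15 = 0 → P_y = 34.14 kN.
ΣM about P: M_P − (6.38·3)·4.6 − 15·7.6 = 0 → M_P = 202.0 kN·m.

P_x = 0, P_y = 34.14 kN, M_P = 202.0 kN·m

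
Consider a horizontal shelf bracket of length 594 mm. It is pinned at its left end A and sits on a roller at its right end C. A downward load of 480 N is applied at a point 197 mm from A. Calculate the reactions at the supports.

Moments about A: C_y·594 − 480·197 = 0 → C_y = 94560/594 = 159.192 ≈ 159.2 N.
ΣF_y = 0: A_y + 159.192 − 480 = 0 → A_y = 320.8 N.
ΣF_x = 0: no horizontal applied forces, so A_x = 0.

A_x = 0, A_y = 320.8 N, C_y = 159.2 N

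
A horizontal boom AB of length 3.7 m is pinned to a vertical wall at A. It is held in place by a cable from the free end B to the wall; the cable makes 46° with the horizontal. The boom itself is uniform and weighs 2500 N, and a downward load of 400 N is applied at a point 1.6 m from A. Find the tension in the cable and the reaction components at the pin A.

T = 1978 N, A_x = 1374 N, A_y = 1477 N

ΣM about A: T·sin46°·3.7 − 2500·1.85 − 400·1.6 = 0 → T = 5265/(3.7·0.71934) = 1978.16 ≈ 1978 N.
ΣF_x = 0: A_x − T·cos46° = 0 → A_x = 1978.16 × 0.694658 = 1374 N.
ΣF_y = 0: A_y + T·sin46° − 2500 − 400 = 0 → A_y = 2900 − 1978.16 × 0.71934 = 1477 N.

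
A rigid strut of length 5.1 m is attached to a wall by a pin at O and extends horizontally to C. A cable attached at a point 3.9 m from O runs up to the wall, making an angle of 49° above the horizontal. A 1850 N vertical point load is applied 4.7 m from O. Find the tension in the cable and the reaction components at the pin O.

T = 2954 N, O_x = 1938 N, O_y = -379.5 N

ΣM about O: T·sin49°·3.9 − 1850·4.7 = 0 → T = 8695/(3.9·0.75471) = 2954.1 ≈ 2954 N.
ΣF_x = 0: O_x − T·cos49° = 0 → O_x = 2954.1 × 0.656059 = 1938 N.
ΣF_y = 0: O_y + T·sin49° − 1850 = 0 → O_y = 1850 − 2954.1 × 0.75471 = -379.5 N.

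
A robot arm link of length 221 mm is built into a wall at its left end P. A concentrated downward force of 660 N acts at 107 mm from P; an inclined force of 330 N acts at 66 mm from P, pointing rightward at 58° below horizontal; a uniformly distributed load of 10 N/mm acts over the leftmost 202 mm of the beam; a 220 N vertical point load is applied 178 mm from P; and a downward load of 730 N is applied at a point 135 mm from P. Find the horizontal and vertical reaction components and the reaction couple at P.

P_x = -174.9 N, P_y = 3910 N, M_P = 430800 N·mm

Resultant of the distributed load: 10 × 202 = 2020 N at 101 mm from P.
ΣF_x = 0: P_x + 330·cos58° = 0 → P_x = -174.9 N.
ΣF_y = 0: P_y − 660 − 330·sin58° − 10·202 − 220 − 730 = 0 → P_y = 3910 N.
ΣM about P: M_P − 660·107 − 330·sin58°·66 − (10·202)·101 − 220·178 − 730·135 = 0 → M_P = 430800 N·mm.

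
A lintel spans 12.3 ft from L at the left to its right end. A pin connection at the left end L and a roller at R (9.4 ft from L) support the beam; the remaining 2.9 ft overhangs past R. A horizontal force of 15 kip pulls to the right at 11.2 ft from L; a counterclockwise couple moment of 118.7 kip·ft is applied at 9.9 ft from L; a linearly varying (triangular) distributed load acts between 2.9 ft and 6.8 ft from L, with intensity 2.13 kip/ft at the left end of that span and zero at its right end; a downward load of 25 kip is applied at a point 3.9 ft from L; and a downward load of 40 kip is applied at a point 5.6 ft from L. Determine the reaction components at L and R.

L_x = -15.00 kip, L_y = 45.72 kip, R_y = 23.43 kip

Resultant of the triangular load: ½ × 2.13 × 3.9 = 4.1535 kip, acting at 4.2 ft from L (one-third of the span from the peak).
ΣM about L: R_y·9.4 + 118.7 − (½·2.13·3.9)·4.2 − 25·3.9 − 40·5.6 = 0 → R_y = 220.2447/9.4 = 23.4303 ≈ 23.43 kip.
ΣF_y = 0: L_y + 23.4303 − ½·2.13·3.9 − 25 − 40 = 0 → L_y = 45.72 kip.
ΣF_x = 0: L_x + 15 = 0 → L_x = -15.00 kip.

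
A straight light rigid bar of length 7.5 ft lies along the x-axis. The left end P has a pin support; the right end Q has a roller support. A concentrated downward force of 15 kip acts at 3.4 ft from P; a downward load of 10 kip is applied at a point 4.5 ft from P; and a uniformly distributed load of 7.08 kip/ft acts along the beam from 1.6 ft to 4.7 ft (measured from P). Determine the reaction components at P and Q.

P_x = 0, P_y = 24.93 kip, Q_y = 22.02 kip

Resultant of the distributed load: 7.08 × 3.1 = 21.948 kip at 3.15 ft from P.
ΣM about P: Q_y·7.5 − 15·3.4 − 10·4.5 − (7.08·3.1)·3.15 = 0 → Q_y = 165.1362/7.5 = 22.0182 ≈ 22.02 kip.
ΣF_y = 0: P_y + 22.0182 − 15 − 10 − 7.08·3.1 = 0 → P_y = 24.93 kip.
ΣF_x = 0: no horizontal applied forces, so P_x = 0.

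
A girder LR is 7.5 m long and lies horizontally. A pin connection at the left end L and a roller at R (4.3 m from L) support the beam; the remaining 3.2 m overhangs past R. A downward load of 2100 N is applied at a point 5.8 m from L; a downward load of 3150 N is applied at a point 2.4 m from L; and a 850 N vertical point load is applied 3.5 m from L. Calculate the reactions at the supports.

ΣM about L: R_y·4.3 − 2100·5.8 − 3150·2.4 − 850·3.5 = 0 → R_y = 22715/4.3 = 5282.56 ≈ 5283 N.
ΣF_y = 0: L_y + 5282.56 − 2100 − 3150 − 850 = 0 → L_y = 817.4 N.
ΣF_x = 0: no horizontal applied forces, so L_x = 0.

L_x = 0, L_y = 817.4 N, R_y = 5283 N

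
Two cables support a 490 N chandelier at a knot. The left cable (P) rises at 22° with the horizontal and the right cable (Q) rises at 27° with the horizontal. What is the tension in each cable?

T_P = 578.5 N, T_Q = 602.0 N

ΣF_x = 0: −T_P·cos22° + T_Q·cos27° = 0 → T_Q = 1.0406·T_P.
ΣF_y = 0: T_P·sin22° + T_Q·sin27° = 490.
Substitute: T_P·(0.374607 + 1.0406·0.45399) = 490 → T_P = 578.493 ≈ 578.5 N.
Then T_Q = 1.0406 × 578.493 = 602.0 N.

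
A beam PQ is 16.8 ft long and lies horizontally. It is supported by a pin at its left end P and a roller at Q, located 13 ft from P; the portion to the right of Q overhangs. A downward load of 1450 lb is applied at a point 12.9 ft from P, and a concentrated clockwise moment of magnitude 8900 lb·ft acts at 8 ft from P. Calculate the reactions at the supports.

ΣM about P: Q_y·13 − 1450·12.9 − 8900 = 0 → Q_y = 27605/13 = 2123.46 ≈ 2123 lb.
ΣF_y = 0: P_y + 2123.46 − 1450 = 0 → P_y = -673.5 lb.
ΣF_x = 0: no horizontal applied forces, so P_x = 0.

P_x = 0, P_y = -673.5 lb, Q_y = 2123 lb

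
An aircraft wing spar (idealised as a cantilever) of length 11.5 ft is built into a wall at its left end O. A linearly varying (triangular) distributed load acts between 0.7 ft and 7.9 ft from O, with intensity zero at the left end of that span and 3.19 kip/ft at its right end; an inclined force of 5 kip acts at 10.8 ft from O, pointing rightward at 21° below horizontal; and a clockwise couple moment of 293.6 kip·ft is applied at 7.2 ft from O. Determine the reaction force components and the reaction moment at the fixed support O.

O_x = -4.668 kip, O_y = 13.28 kip, M_O = 376.1 kip·ft

Resultant of the triangular load: ½ × 3.19 × 7.2 = 11.484 kip, acting at 5.5 ft from O (one-third of the span from the peak).
ΣF_x = 0: O_x + 5·cos21° = 0 → O_x = -4.668 kip.
ΣF_y = 0: O_y − ½·3.19·7.2 − 5·sin21° = 0 → O_y = 13.28 kip.
ΣM about O: M_O − (½·3.19·7.2)·5.5 − 5·sin21°·10.8 − 293.6 = 0 → M_O = 376.1 kip·ft.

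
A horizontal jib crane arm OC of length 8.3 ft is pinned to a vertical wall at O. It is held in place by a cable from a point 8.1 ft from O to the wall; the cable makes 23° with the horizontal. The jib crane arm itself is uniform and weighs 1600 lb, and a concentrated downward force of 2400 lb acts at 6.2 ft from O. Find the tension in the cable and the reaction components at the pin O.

T = 6800 lb, O_x = 6259 lb, O_y = 1343 lb

ΣM about O: T·sin23°·8.1 − 1600·4.15 − 2400·6.2 = 0 → T = 21520/(8.1·0.390731) = 6799.54 ≈ 6800 lb.
ΣF_x = 0: O_x − T·cos23° = 0 → O_x = 6799.54 × 0.920505 = 6259 lb.
ΣF_y = 0: O_y + T·sin23° − 1600 − 2400 = 0 → O_y = 4000 − 6799.54 × 0.390731 = 1343 lb.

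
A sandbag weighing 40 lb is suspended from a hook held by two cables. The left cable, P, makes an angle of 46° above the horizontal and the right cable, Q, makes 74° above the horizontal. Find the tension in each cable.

T_P = 12.73 lb, T_Q = 32.08 lb

ΣF_x = 0: −T_P·cos46° + T_Q·cos74° = 0 → T_Q = 2.52019·T_P.
ΣF_y = 0: T_P·sin46° + T_Q·sin74° = 40.
Substitute: T_P·(0.71934 + 2.52019·0.961262) = 40 → T_P = 12.7311 ≈ 12.73 lb.
Then T_Q = 2.52019 × 12.7311 = 32.08 lb.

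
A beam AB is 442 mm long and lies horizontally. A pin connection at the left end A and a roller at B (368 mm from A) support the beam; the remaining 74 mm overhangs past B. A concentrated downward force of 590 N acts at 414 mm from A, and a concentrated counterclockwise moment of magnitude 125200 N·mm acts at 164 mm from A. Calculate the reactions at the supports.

A_x = 0, A_y = 266.5 N, B_y = 323.5 N

Moments about A: B_y·368 − 590·414 + 125200 = 0 → B_y = 119060/368 = 323.533 ≈ 323.5 N.
ΣF_y = 0: A_y + 323.533 − 590 = 0 → A_y = 266.5 N.
ΣF_x = 0: no horizontal applied forces, so A_x = 0.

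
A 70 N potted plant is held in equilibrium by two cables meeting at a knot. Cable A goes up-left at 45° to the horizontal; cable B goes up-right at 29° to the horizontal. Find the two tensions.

ΣF_x = 0: −T_A·cos45° + T_B·cos29° = 0 → T_B = 0.808473·T_A.
ΣF_y = 0: T_A·sin45° + T_B·sin29° = 70.
Substitute: T_A·(0.707107 + 0.808473·0.48481) = 70 → T_A = 63.6906 ≈ 63.69 N.
Then T_B = 0.808473 × 63.6906 = 51.49 N.

T_A = 63.69 N, T_B = 51.49 N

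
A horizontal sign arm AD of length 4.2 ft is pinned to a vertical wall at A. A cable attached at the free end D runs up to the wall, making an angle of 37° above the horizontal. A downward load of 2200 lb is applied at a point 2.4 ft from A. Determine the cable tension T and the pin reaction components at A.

T = 2089 lb, A_x = 1668 lb, A_y = 942.9 lb

ΣM about A: T·sin37°·4.2 − 2200·2.4 = 0 → T = 5280/(4.2·0.601815) = 2088.92 ≈ 2089 lb.
ΣF_x = 0: A_x − T·cos37° = 0 → A_x = 2088.92 × 0.798636 = 1668 lb.
ΣF_y = 0: A_y + T·sin37° − 2200 = 0 → A_y = 2200 − 2088.92 × 0.601815 = 942.9 lb.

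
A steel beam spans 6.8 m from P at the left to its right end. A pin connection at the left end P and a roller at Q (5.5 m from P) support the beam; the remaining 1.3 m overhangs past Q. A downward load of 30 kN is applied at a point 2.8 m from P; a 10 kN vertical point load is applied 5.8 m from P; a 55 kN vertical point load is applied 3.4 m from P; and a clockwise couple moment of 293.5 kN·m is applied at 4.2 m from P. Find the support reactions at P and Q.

P_x = 0, P_y = -18.18 kN, Q_y = 113.2 kN

Taking moments about P: Q_y·5.5 − 30·2.8 − 10·5.8 − 55·3.4 − 293.5 = 0 → Q_y = 622.5/5.5 = 113.182 ≈ 113.2 kN.
ΣF_y = 0: P_y + 113.182 − 30 − 10 − 55 = 0 → P_y = -18.18 kN.
ΣF_x = 0: no horizontal applied forces, so P_x = 0.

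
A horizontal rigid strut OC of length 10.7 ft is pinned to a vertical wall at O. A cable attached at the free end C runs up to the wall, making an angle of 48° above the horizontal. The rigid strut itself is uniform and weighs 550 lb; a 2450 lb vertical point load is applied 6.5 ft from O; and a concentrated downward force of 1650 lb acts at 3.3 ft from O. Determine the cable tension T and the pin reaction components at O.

ΣM about O: T·sin48°·10.7 − 550·5.35 − 2450·6.5 − 1650·3.3 = 0 → T = 24312.5/(10.7·0.743145) = 3057.54 ≈ 3058 lb.
ΣF_x = 0: O_x − T·cos48° = 0 → O_x = 3057.54 × 0.669131 = 2046 lb.
ΣF_y = 0: O_y + T·sin48° − 550 − 2450 − 1650 = 0 → O_y = 4650 − 3057.54 × 0.743145 = 2378 lb.

T = 3058 lb, O_x = 2046 lb, O_y = 2378 lb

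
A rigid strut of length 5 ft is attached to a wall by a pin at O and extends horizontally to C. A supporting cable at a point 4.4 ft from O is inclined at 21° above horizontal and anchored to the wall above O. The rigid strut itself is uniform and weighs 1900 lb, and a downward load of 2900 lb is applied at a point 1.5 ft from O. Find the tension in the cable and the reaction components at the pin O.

ΣM about O: T·sin21°·4.4 − 1900·2.5 − 2900·1.5 = 0 → T = 9100/(4.4·0.358368) = 5771.11 ≈ 5771 lb.
ΣF_x = 0: O_x − T·cos21° = 0 → O_x = 5771.11 × 0.93358 = 5388 lb.
ΣF_y = 0: O_y + T·sin21° − 1900 − 2900 = 0 → O_y = 4800 − 5771.11 × 0.358368 = 2732 lb.

T = 5771 lb, O_x = 5388 lb, O_y = 2732 lb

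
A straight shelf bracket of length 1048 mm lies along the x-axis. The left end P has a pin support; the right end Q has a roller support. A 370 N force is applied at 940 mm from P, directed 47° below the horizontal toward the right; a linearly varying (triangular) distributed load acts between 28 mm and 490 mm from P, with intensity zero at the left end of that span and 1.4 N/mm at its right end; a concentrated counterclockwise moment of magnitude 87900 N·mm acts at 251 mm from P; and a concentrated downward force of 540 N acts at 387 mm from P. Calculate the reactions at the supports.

Resultant of the triangular load: ½ × 1.4 × 462 = 323.4 N, acting at 336 mm from P (one-third of the span from the peak).
ΣM about P: Q_y·1048 − 370·sin47°·940 − (½·1.4·462)·336 + 87900 − 540·387 = 0 → Q_y = 484107/1048 = 461.934 ≈ 461.9 N.
ΣF_y = 0: P_y + 461.934 − 370·sin47° − ½·1.4·462 − 540 = 0 → P_y = 672.1 N.
ΣF_x = 0: P_x + 370·cos47° = 0 → P_x = -252.3 N.

P_x = -252.3 N, P_y = 672.1 N, Q_y = 461.9 N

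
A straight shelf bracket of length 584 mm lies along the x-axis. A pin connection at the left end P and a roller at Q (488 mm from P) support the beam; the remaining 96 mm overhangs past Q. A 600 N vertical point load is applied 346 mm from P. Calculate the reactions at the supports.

P_x = 0, P_y = 174.6 N, Q_y = 425.4 N

Taking moments about P: Q_y·488 − 600·346 = 0 → Q_y = 207600/488 = 425.41 ≈ 425.4 N.
ΣF_y = 0: P_y + 425.41 − 600 = 0 → P_y = 174.6 N.
ΣF_x = 0: no horizontal applied forces, so P_x = 0.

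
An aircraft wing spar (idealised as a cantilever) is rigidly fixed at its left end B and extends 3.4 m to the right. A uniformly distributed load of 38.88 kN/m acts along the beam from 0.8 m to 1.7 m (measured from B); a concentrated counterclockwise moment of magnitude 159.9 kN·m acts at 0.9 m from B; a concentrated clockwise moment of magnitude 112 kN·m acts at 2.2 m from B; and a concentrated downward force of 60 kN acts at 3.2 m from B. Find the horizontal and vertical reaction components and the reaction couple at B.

B_x = 0, B_y = 94.99 kN, M_B = 187.8 kN·m

Resultant of the distributed load: 38.88 × 0.9 = 34.992 kN at 1.25 m from B.
ΣF_x = 0: B_x = 0.
ΣF_y = 0: B_y − 38.88·0.9 − 60 = 0 → B_y = 94.99 kN.
ΣM about B: M_B − (38.88·0.9)·1.25 + 159.9 − 112 − 60·3.2 = 0 → M_B = 187.8 kN·m.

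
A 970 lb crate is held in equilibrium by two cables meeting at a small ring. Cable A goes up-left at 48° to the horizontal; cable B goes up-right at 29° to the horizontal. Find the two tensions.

T_A = 870.7 lb, T_B = 666.1 lb

ΣF_x = 0: −T_A·cos48° + T_B·cos29° = 0 → T_B = 0.765053·T_A.
ΣF_y = 0: T_A·sin48° + T_B·sin29° = 970.
Substitute: T_A·(0.743145 + 0.765053·0.48481) = 970 → T_A = 870.697 ≈ 870.7 lb.
Then T_B = 0.765053 × 870.697 = 666.1 lb.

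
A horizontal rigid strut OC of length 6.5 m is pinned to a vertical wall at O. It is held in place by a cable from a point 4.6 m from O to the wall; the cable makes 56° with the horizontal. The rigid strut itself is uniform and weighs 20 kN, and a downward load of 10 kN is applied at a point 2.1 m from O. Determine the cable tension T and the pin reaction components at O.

ΣM about O: T·sin56°·4.6 − 20·3.25 − 10·2.1 = 0 → T = 86/(4.6·0.829038) = 22.551 ≈ 22.55 kN.
ΣF_x = 0: O_x − T·cos56° = 0 → O_x = 22.551 × 0.559193 = 12.61 kN.
ΣF_y = 0: O_y + T·sin56° − 20 − 10 = 0 → O_y = 30 − 22.551 × 0.829038 = 11.30 kN.

T = 22.55 kN, O_x = 12.61 kN, O_y = 11.30 kN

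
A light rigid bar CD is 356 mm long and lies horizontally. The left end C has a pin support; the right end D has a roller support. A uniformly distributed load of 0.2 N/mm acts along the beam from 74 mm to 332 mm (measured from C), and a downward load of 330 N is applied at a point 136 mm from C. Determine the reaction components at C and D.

Resultant of the distributed load: 0.2 × 258 = 51.6 N at 203 mm from C.
Taking moments about C: D_y·356 − (0.2·258)·203 − 330·136 = 0 → D_y = 55354.8/356 = 155.491 ≈ 155.5 N.
ΣF_y = 0: C_y + 155.491 − 0.2·258 − 330 = 0 → C_y = 226.1 N.
ΣF_x = 0: no horizontal applied forces, so C_x = 0.

C_x = 0, C_y = 226.1 N, D_y = 155.5 N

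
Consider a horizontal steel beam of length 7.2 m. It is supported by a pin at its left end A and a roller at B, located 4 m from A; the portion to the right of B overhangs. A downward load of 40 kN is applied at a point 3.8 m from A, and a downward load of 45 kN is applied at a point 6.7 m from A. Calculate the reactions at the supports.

Moments about A: B_y·4 − 40·3.8 − 45·6.7 = 0 → B_y = 453.5/4 = 113.375 ≈ 113.4 kN.
ΣF_y = 0: A_y + 113.375 − 40 − 45 = 0 → A_y = -28.38 kN.
ΣF_x = 0: no horizontal applied forces, so A_x = 0.

A_x = 0, A_y = -28.38 kN, B_y = 113.4 kN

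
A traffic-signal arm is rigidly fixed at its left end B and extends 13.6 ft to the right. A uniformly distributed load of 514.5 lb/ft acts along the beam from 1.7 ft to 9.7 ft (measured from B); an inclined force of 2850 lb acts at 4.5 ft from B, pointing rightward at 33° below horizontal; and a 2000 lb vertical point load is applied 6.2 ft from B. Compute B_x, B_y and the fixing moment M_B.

Resultant of the distributed load: 514.5 × 8 = 4116 lb at 5.7 ft from B.
ΣF_x = 0: B_x + 2850·cos33° = 0 → B_x = -2390 lb.
ΣF_y = 0: B_y − 514.5·8 − 2850·sin33° − 2000 = 0 → B_y = 7668 lb.
ΣM about B: M_B − (514.5·8)·5.7 − 2850·sin33°·4.5 − 2000·6.2 = 0 → M_B = 42850 lb·ft.

B_x = -2390 lb, B_y = 7668 lb, M_B = 42850 lb·ft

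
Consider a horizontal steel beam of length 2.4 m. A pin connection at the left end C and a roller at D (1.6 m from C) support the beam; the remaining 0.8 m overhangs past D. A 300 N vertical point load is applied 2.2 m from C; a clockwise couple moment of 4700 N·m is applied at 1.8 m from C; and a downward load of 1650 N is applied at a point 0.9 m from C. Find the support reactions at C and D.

C_x = 0, C_y = -2328 N, D_y = 4278 N

Moments about C: D_y·1.6 − 300·2.2 − 4700 − 1650·0.9 = 0 → D_y = 6845/1.6 = 4278.12 ≈ 4278 N.
ΣF_y = 0: C_y + 4278.12 − 300 − 1650 = 0 → C_y = -2328 N.
ΣF_x = 0: no horizontal applied forces, so C_x = 0.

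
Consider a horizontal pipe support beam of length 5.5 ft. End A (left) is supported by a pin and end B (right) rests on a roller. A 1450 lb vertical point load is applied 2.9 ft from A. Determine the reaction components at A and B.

A_x = 0, A_y = 685.5 lb, B_y = 764.5 lb

Moments about A: B_y·5.5 − 1450·2.9 = 0 → B_y = 4205/5.5 = 764.545 ≈ 764.5 lb.
ΣF_y = 0: A_y + 764.545 − 1450 = 0 → A_y = 685.5 lb.
ΣF_x = 0: no horizontal applied forces, so A_x = 0.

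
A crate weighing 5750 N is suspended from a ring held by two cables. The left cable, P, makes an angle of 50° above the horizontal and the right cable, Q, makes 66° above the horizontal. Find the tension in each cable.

ΣF_x = 0: −T_P·cos50° + T_Q·cos66° = 0 → T_Q = 1.58035·T_P.
ΣF_y = 0: T_P·sin50° + T_Q·sin66° = 5750.
Substitute: T_P·(0.766044 + 1.58035·0.913545) = 5750 → T_P = 2602.09 ≈ 2602 N.
Then T_Q = 1.58035 × 2602.09 = 4112 N.

T_P = 2602 N, T_Q = 4112 N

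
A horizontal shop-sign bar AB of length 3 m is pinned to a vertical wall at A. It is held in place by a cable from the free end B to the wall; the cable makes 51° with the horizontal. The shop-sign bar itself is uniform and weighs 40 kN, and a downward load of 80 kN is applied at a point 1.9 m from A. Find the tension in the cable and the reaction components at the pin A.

T = 90.93 kN, A_x = 57.22 kN, A_y = 49.33 kN

ΣM about A: T·sin51°·3 − 40·1.5 − 80·1.9 = 0 → T = 212/(3·0.777146) = 90.931 ≈ 90.93 kN.
ΣF_x = 0: A_x − T·cos51° = 0 → A_x = 90.931 × 0.62932 = 57.22 kN.
ΣF_y = 0: A_y + T·sin51° − 40 − 80 = 0 → A_y = 120 − 90.931 × 0.777146 = 49.33 kN.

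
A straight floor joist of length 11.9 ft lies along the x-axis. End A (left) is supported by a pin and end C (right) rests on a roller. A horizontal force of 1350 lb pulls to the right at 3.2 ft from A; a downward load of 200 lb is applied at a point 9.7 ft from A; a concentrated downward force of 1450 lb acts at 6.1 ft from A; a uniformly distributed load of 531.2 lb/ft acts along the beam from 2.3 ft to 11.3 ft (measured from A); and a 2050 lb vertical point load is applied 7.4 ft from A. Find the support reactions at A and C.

A_x = -1350 lb, A_y = 3568 lb, C_y = 4913 lb

Resultant of the distributed load: 531.2 × 9 = 4780.8 lb at 6.8 ft from A.
Taking moments about A: C_y·11.9 − 200·9.7 − 1450·6.1 − (531.2·9)·6.8 − 2050·7.4 = 0 → C_y = 58464.44/11.9 = 4912.98 ≈ 4913 lb.
ΣF_y = 0: A_y + 4912.98 − 200 − 1450 − 531.2·9 − 2050 = 0 → A_y = 3568 lb.
ΣF_x = 0: A_x + 1350 = 0 → A_x = -1350 lb.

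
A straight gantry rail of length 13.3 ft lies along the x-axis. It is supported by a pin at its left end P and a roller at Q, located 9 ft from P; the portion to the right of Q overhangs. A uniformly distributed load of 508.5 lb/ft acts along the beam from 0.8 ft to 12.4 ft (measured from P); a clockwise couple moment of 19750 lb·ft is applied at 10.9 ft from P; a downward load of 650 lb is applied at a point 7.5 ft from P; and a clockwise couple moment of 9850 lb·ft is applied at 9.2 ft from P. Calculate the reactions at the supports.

P_x = 0, P_y = -1608 lb, Q_y = 8156 lb

Resultant of the distributed load: 508.5 × 11.6 = 5898.6 lb at 6.6 ft from P.
ΣM about P: Q_y·9 − (508.5·11.6)·6.6 − 19750 − 650·7.5 − 9850 = 0 → Q_y = 73405.76/9 = 8156.2 ≈ 8156 lb.
ΣF_y = 0: P_y + 8156.2 − 508.5·11.6 − 650 = 0 → P_y = -1608 lb.
ΣF_x = 0: no horizontal applied forces, so P_x = 0.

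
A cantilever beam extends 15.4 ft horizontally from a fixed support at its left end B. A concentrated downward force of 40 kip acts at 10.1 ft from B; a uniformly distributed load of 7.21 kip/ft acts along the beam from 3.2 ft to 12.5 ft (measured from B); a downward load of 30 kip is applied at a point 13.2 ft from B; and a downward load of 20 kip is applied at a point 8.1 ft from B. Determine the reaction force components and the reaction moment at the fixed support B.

B_x = 0, B_y = 157.1 kip, M_B = 1488 kip·ft

Resultant of the distributed load: 7.21 × 9.3 = 67.053 kip at 7.85 ft from B.
ΣF_x = 0: B_x = 0.
ΣF_y = 0: B_y − 40 − 7.21·9.3 − 30 − 20 = 0 → B_y = 157.1 kip.
ΣM about B: M_B − 40·10.1 − (7.21·9.3)·7.85 − 30·13.2 − 20·8.1 = 0 → M_B = 1488 kip·ft.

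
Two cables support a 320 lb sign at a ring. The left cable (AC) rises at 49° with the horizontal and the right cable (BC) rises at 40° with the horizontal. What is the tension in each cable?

ΣF_x = 0: −T_AC·cos49° + T_BC·cos40° = 0 → T_BC = 0.856424·T_AC.
ΣF_y = 0: T_AC·sin49° + T_BC·sin40° = 320.
Substitute: T_AC·(0.75471 + 0.856424·0.642788) = 320 → T_AC = 245.171 ≈ 245.2 lb.
Then T_BC = 0.856424 × 245.171 = 210.0 lb.

T_AC = 245.2 lb, T_BC = 210.0 lb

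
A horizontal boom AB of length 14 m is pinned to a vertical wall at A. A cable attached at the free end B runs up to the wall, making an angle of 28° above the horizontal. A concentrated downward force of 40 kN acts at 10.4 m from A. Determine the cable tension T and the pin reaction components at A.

T = 63.29 kN, A_x = 55.88 kN, A_y = 10.29 kN

ΣM about A: T·sin28°·14 − 40·10.4 = 0 → T = 416/(14·0.469472) = 63.293 ≈ 63.29 kN.
ΣF_x = 0: A_x − T·cos28° = 0 → A_x = 63.293 × 0.882948 = 55.88 kN.
ΣF_y = 0: A_y + T·sin28° − 40 = 0 → A_y = 40 − 63.293 × 0.469472 = 10.29 kN.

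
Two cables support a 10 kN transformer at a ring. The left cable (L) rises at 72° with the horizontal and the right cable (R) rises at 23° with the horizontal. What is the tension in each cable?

T_L = 9.240 kN, T_R = 3.102 kN

ΣF_x = 0: −T_L·cos72° + T_R·cos23° = 0 → T_R = 0.335704·T_L.
ΣF_y = 0: T_L·sin72° + T_R·sin23° = 10.
Substitute: T_L·(0.951057 + 0.335704·0.390731) = 10 → T_L = 9.24021 ≈ 9.240 kN.
Then T_R = 0.335704 × 9.24021 = 3.102 kN.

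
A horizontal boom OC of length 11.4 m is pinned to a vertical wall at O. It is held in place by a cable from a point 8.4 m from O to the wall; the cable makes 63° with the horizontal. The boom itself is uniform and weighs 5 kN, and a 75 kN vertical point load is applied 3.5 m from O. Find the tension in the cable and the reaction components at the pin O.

T = 38.88 kN, O_x = 17.65 kN, O_y = 45.36 kN

ΣM about O: T·sin63°·8.4 − 5·5.7 − 75·3.5 = 0 → T = 291/(8.4·0.891007) = 38.8806 ≈ 38.88 kN.
ΣF_x = 0: O_x − T·cos63° = 0 → O_x = 38.8806 × 0.45399 = 17.65 kN.
ΣF_y = 0: O_y + T·sin63° − 5 − 75 = 0 → O_y = 80 − 38.8806 × 0.891007 = 45.36 kN.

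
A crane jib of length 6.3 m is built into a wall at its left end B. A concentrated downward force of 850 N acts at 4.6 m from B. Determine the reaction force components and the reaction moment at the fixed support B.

B_x = 0, B_y = 850.0 N, M_B = 3910 N·m

ΣF_x = 0: B_x = 0.
ΣF_y = 0: B_y − 850 = 0 → B_y = 850.0 N.
ΣM about B: M_B − 850·4.6 = 0 → M_B = 3910 N·m.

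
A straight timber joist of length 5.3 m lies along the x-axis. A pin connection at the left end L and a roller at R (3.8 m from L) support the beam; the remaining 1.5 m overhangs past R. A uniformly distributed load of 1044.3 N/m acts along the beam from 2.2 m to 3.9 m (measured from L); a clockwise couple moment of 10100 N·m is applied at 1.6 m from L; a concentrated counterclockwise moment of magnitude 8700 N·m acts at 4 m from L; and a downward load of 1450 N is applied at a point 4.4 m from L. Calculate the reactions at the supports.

L_x = 0, L_y = -247.0 N, R_y = 3472 N

Resultant of the distributed load: 1044.3 × 1.7 = 1775.31 N at 3.05 m from L.
Taking moments about L: R_y·3.8 − (1044.3·1.7)·3.05 − 10100 + 8700 − 1450·4.4 = 0 → R_y = 13194.6955/3.8 = 3472.29 ≈ 3472 N.
ΣF_y = 0: L_y + 3472.29 − 1044.3·1.7 − 1450 = 0 → L_y = -247.0 N.
ΣF_x = 0: no horizontal applied forces, so L_x = 0.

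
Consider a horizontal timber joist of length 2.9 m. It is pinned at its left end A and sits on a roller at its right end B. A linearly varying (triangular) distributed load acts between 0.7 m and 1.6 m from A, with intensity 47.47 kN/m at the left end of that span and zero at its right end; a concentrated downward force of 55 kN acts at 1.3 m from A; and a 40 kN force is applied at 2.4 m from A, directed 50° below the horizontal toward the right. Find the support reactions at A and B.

Resultant of the triangular load: ½ × 47.47 × 0.9 = 21.3615 kN, acting at 1 m from A (one-third of the span from the peak).
Moments about A: B_y·2.9 − (½·47.47·0.9)·1 − 55·1.3 − 40·sin50°·2.4 = 0 → B_y = 166.402/2.9 = 57.38 kN.
ΣF_y = 0: A_y + 57.38 − ½·47.47·0.9 − 55 − 40·sin50° = 0 → A_y = 49.62 kN.
ΣF_x = 0: A_x + 40·cos50° = 0 → A_x = -25.71 kN.

A_x = -25.71 kN, A_y = 49.62 kN, B_y = 57.38 kN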